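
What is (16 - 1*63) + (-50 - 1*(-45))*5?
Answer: -72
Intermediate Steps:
(16 - 1*63) + (-50 - 1*(-45))*5 = (16 - 63) + (-50 + 45)*5 = -47 - 5*5 = -47 - 25 = -72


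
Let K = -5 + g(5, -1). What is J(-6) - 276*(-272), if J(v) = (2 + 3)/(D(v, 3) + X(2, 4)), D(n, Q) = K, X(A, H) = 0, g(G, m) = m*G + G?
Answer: 75071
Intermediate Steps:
g(G, m) = G + G*m (g(G, m) = G*m + G = G + G*m)
K = -5 (K = -5 + 5*(1 - 1) = -5 + 5*0 = -5 + 0 = -5)
D(n, Q) = -5
J(v) = -1 (J(v) = (2 + 3)/(-5 + 0) = 5/(-5) = 5*(-⅕) = -1)
J(-6) - 276*(-272) = -1 - 276*(-272) = -1 + 75072 = 75071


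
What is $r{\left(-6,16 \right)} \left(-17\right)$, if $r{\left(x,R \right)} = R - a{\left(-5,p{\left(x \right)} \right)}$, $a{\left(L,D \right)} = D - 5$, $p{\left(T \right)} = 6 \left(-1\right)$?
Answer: $-459$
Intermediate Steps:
$p{\left(T \right)} = -6$
$a{\left(L,D \right)} = -5 + D$
$r{\left(x,R \right)} = 11 + R$ ($r{\left(x,R \right)} = R - \left(-5 - 6\right) = R - -11 = R + 11 = 11 + R$)
$r{\left(-6,16 \right)} \left(-17\right) = \left(11 + 16\right) \left(-17\right) = 27 \left(-17\right) = -459$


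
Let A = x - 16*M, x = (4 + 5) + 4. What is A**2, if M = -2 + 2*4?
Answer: 6889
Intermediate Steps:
x = 13 (x = 9 + 4 = 13)
M = 6 (M = -2 + 8 = 6)
A = -83 (A = 13 - 16*6 = 13 - 96 = -83)
A**2 = (-83)**2 = 6889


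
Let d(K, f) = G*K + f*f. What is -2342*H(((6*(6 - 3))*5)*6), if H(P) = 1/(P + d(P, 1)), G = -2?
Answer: 2342/539 ≈ 4.3451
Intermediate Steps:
d(K, f) = f² - 2*K (d(K, f) = -2*K + f*f = -2*K + f² = f² - 2*K)
H(P) = 1/(1 - P) (H(P) = 1/(P + (1² - 2*P)) = 1/(P + (1 - 2*P)) = 1/(1 - P))
-2342*H(((6*(6 - 3))*5)*6) = -2342/(1 - (6*(6 - 3))*5*6) = -2342/(1 - (6*3)*5*6) = -2342/(1 - 18*5*6) = -2342/(1 - 90*6) = -2342/(1 - 1*540) = -2342/(1 - 540) = -2342/(-539) = -2342*(-1/539) = 2342/539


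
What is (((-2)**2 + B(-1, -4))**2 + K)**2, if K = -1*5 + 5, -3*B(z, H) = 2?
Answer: 10000/81 ≈ 123.46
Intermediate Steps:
B(z, H) = -2/3 (B(z, H) = -1/3*2 = -2/3)
K = 0 (K = -5 + 5 = 0)
(((-2)**2 + B(-1, -4))**2 + K)**2 = (((-2)**2 - 2/3)**2 + 0)**2 = ((4 - 2/3)**2 + 0)**2 = ((10/3)**2 + 0)**2 = (100/9 + 0)**2 = (100/9)**2 = 10000/81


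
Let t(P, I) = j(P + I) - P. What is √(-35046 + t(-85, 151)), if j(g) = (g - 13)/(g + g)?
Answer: I*√152288367/66 ≈ 186.98*I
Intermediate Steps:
j(g) = (-13 + g)/(2*g) (j(g) = (-13 + g)/((2*g)) = (-13 + g)*(1/(2*g)) = (-13 + g)/(2*g))
t(P, I) = -P + (-13 + I + P)/(2*(I + P)) (t(P, I) = (-13 + (P + I))/(2*(P + I)) - P = (-13 + (I + P))/(2*(I + P)) - P = (-13 + I + P)/(2*(I + P)) - P = -P + (-13 + I + P)/(2*(I + P)))
√(-35046 + t(-85, 151)) = √(-35046 + (-13 + 151 - 85 - 2*(-85)*(151 - 85))/(2*(151 - 85))) = √(-35046 + (½)*(-13 + 151 - 85 - 2*(-85)*66)/66) = √(-35046 + (½)*(1/66)*(-13 + 151 - 85 + 11220)) = √(-35046 + (½)*(1/66)*11273) = √(-35046 + 11273/132) = √(-4614799/132) = I*√152288367/66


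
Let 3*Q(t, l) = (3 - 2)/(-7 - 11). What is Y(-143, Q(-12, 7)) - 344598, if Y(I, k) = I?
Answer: -344741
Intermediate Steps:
Q(t, l) = -1/54 (Q(t, l) = ((3 - 2)/(-7 - 11))/3 = (1/(-18))/3 = (1*(-1/18))/3 = (1/3)*(-1/18) = -1/54)
Y(-143, Q(-12, 7)) - 344598 = -143 - 344598 = -344741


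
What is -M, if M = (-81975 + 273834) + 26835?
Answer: -218694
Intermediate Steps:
M = 218694 (M = 191859 + 26835 = 218694)
-M = -1*218694 = -218694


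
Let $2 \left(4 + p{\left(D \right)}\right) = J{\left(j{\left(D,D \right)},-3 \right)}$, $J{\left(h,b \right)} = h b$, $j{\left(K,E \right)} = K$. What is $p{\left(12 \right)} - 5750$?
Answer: $-5772$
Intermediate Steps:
$J{\left(h,b \right)} = b h$
$p{\left(D \right)} = -4 - \frac{3 D}{2}$ ($p{\left(D \right)} = -4 + \frac{\left(-3\right) D}{2} = -4 - \frac{3 D}{2}$)
$p{\left(12 \right)} - 5750 = \left(-4 - 18\right) - 5750 = -22 - 5750 = -5772$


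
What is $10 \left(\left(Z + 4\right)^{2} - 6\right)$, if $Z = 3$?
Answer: $430$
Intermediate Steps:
$10 \left(\left(Z + 4\right)^{2} - 6\right) = 10 \left(\left(3 + 4\right)^{2} - 6\right) = 10 \left(7^{2} - 6\right) = 10 \left(49 - 6\right) = 10 \cdot 43 = 430$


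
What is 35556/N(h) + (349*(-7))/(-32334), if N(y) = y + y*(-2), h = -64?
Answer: 143728007/258672 ≈ 555.64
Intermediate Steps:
N(y) = -y (N(y) = y - 2*y = -y)
35556/N(h) + (349*(-7))/(-32334) = 35556/((-1*(-64))) + (349*(-7))/(-32334) = 35556/64 - 2443*(-1/32334) = 35556*(1/64) + 2443/32334 = 8889/16 + 2443/32334 = 143728007/258672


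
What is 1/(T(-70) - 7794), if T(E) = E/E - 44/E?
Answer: -35/272733 ≈ -0.00012833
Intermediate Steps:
T(E) = 1 - 44/E
1/(T(-70) - 7794) = 1/((-44 - 70)/(-70) - 7794) = 1/(-1/70*(-114) - 7794) = 1/(57/35 - 7794) = 1/(-272733/35) = -35/272733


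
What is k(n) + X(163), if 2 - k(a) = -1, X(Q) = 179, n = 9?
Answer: 182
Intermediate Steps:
k(a) = 3 (k(a) = 2 - 1*(-1) = 2 + 1 = 3)
k(n) + X(163) = 3 + 179 = 182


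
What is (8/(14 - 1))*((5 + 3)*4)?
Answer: 256/13 ≈ 19.692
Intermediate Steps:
(8/(14 - 1))*((5 + 3)*4) = (8/13)*(8*4) = ((1/13)*8)*32 = (8/13)*32 = 256/13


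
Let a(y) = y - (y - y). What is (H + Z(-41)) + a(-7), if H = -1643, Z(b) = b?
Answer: -1691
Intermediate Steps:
a(y) = y (a(y) = y - 1*0 = y + 0 = y)
(H + Z(-41)) + a(-7) = (-1643 - 41) - 7 = -1684 - 7 = -1691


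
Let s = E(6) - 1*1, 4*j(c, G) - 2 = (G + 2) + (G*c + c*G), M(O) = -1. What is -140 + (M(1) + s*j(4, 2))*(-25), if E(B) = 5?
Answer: -665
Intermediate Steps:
j(c, G) = 1 + G/4 + G*c/2 (j(c, G) = ½ + ((G + 2) + (G*c + c*G))/4 = ½ + ((2 + G) + (G*c + G*c))/4 = ½ + ((2 + G) + 2*G*c)/4 = ½ + (2 + G + 2*G*c)/4 = ½ + (½ + G/4 + G*c/2) = 1 + G/4 + G*c/2)
s = 4 (s = 5 - 1*1 = 5 - 1 = 4)
-140 + (M(1) + s*j(4, 2))*(-25) = -140 + (-1 + 4*(1 + (¼)*2 + (½)*2*4))*(-25) = -140 + (-1 + 4*(1 + ½ + 4))*(-25) = -140 + (-1 + 4*(11/2))*(-25) = -140 + (-1 + 22)*(-25) = -140 + 21*(-25) = -140 - 525 = -665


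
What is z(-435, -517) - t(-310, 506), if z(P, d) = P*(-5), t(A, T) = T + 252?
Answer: 1417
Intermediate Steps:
t(A, T) = 252 + T
z(P, d) = -5*P
z(-435, -517) - t(-310, 506) = -5*(-435) - (252 + 506) = 2175 - 1*758 = 2175 - 758 = 1417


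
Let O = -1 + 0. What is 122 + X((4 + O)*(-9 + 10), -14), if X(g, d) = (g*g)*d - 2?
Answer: -6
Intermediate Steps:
O = -1
X(g, d) = -2 + d*g**2 (X(g, d) = g**2*d - 2 = d*g**2 - 2 = -2 + d*g**2)
122 + X((4 + O)*(-9 + 10), -14) = 122 + (-2 - 14*(-9 + 10)**2*(4 - 1)**2) = 122 + (-2 - 14*(3*1)**2) = 122 + (-2 - 14*3**2) = 122 + (-2 - 14*9) = 122 + (-2 - 126) = 122 - 128 = -6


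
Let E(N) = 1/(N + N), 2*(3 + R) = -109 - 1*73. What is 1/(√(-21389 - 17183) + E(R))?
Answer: -188/1363288769 - 70688*I*√9643/1363288769 ≈ -1.379e-7 - 0.0050917*I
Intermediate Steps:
R = -94 (R = -3 + (-109 - 1*73)/2 = -3 + (-109 - 73)/2 = -3 + (½)*(-182) = -3 - 91 = -94)
E(N) = 1/(2*N)
1/(√(-21389 - 17183) + E(R)) = 1/(√(-21389 - 17183) + (½)/(-94)) = 1/(√(-38572) + (½)*(-1/94)) = 1/(2*I*√9643 - 1/188) = 1/(-1/188 + 2*I*√9643)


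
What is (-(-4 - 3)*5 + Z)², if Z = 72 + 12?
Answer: 14161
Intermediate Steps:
Z = 84
(-(-4 - 3)*5 + Z)² = (-(-4 - 3)*5 + 84)² = (-1*(-7)*5 + 84)² = (7*5 + 84)² = (35 + 84)² = 119² = 14161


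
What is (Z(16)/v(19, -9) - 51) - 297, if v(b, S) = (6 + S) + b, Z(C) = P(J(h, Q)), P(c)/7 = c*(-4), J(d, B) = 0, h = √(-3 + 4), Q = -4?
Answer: -348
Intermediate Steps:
h = 1 (h = √1 = 1)
P(c) = -28*c (P(c) = 7*(c*(-4)) = 7*(-4*c) = -28*c)
Z(C) = 0 (Z(C) = -28*0 = 0)
v(b, S) = 6 + S + b
(Z(16)/v(19, -9) - 51) - 297 = (0/(6 - 9 + 19) - 51) - 297 = (0/16 - 51) - 297 = (0*(1/16) - 51) - 297 = (0 - 51) - 297 = -51 - 297 = -348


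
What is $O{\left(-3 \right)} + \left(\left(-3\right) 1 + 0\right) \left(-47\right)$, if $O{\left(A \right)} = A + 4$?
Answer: $142$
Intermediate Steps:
$O{\left(A \right)} = 4 + A$
$O{\left(-3 \right)} + \left(\left(-3\right) 1 + 0\right) \left(-47\right) = \left(4 - 3\right) + \left(\left(-3\right) 1 + 0\right) \left(-47\right) = 1 + \left(-3 + 0\right) \left(-47\right) = 1 - -141 = 1 + 141 = 142$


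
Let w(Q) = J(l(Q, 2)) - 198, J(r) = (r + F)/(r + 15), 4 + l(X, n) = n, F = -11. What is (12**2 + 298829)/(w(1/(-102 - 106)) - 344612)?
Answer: -298973/344811 ≈ -0.86706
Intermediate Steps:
l(X, n) = -4 + n
J(r) = (-11 + r)/(15 + r) (J(r) = (r - 11)/(r + 15) = (-11 + r)/(15 + r))
w(Q) = -199 (w(Q) = (-11 + (-4 + 2))/(15 + (-4 + 2)) - 198 = (-11 - 2)/(15 - 2) - 198 = -13/13 - 198 = (1/13)*(-13) - 198 = -1 - 198 = -199)
(12**2 + 298829)/(w(1/(-102 - 106)) - 344612) = (12**2 + 298829)/(-199 - 344612) = (144 + 298829)/(-344811) = 298973*(-1/344811) = -298973/344811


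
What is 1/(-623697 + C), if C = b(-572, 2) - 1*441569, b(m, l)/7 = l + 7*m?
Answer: -1/1093280 ≈ -9.1468e-7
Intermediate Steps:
b(m, l) = 7*l + 49*m (b(m, l) = 7*(l + 7*m) = 7*l + 49*m)
C = -469583 (C = (7*2 + 49*(-572)) - 1*441569 = (14 - 28028) - 441569 = -28014 - 441569 = -469583)
1/(-623697 + C) = 1/(-623697 - 469583) = 1/(-1093280) = -1/1093280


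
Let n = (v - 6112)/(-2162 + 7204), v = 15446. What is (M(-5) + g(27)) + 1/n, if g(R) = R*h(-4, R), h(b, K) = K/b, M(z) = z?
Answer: -3485499/18668 ≈ -186.71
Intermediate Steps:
n = 4667/2521 (n = (15446 - 6112)/(-2162 + 7204) = 9334/5042 = 9334*(1/5042) = 4667/2521 ≈ 1.8512)
g(R) = -R**2/4 (g(R) = R*(R/(-4)) = R*(R*(-1/4)) = R*(-R/4) = -R**2/4)
(M(-5) + g(27)) + 1/n = (-5 - 1/4*27**2) + 1/(4667/2521) = (-5 - 1/4*729) + 2521/4667 = (-5 - 729/4) + 2521/4667 = -749/4 + 2521/4667 = -3485499/18668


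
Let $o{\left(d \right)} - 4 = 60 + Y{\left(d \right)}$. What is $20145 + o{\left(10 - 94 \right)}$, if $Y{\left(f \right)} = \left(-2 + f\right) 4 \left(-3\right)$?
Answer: $21241$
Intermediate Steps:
$Y{\left(f \right)} = 24 - 12 f$ ($Y{\left(f \right)} = \left(-2 + f\right) \left(-12\right) = 24 - 12 f$)
$o{\left(d \right)} = 88 - 12 d$ ($o{\left(d \right)} = 4 + \left(60 - \left(-24 + 12 d\right)\right) = 4 - \left(-84 + 12 d\right) = 88 - 12 d$)
$20145 + o{\left(10 - 94 \right)} = 20145 - \left(-88 + 12 \left(10 - 94\right)\right) = 20145 + \left(88 - -1008\right) = 20145 + \left(88 + 1008\right) = 20145 + 1096 = 21241$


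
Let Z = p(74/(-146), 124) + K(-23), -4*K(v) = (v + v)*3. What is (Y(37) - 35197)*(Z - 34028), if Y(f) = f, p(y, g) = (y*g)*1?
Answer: 87411750660/73 ≈ 1.1974e+9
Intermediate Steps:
p(y, g) = g*y (p(y, g) = (g*y)*1 = g*y)
K(v) = -3*v/2 (K(v) = -(v + v)*3/4 = -2*v*3/4 = -3*v/2)
Z = -4139/146 (Z = 124*(74/(-146)) - 3/2*(-23) = 124*(74*(-1/146)) + 69/2 = 124*(-37/73) + 69/2 = -4588/73 + 69/2 = -4139/146 ≈ -28.349)
(Y(37) - 35197)*(Z - 34028) = (37 - 35197)*(-4139/146 - 34028) = -35160*(-4972227/146) = 87411750660/73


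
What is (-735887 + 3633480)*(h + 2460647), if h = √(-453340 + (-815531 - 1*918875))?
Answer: 7129953522671 + 2897593*I*√2187746 ≈ 7.13e+12 + 4.2858e+9*I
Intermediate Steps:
h = I*√2187746 (h = √(-453340 + (-815531 - 918875)) = √(-453340 - 1734406) = √(-2187746) = I*√2187746 ≈ 1479.1*I)
(-735887 + 3633480)*(h + 2460647) = (-735887 + 3633480)*(I*√2187746 + 2460647) = 2897593*(2460647 + I*√2187746) = 7129953522671 + 2897593*I*√2187746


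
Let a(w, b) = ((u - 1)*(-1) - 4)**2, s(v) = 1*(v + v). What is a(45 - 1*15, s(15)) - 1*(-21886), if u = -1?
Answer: 21890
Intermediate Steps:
s(v) = 2*v (s(v) = 1*(2*v) = 2*v)
a(w, b) = 4 (a(w, b) = ((-1 - 1)*(-1) - 4)**2 = (-2*(-1) - 4)**2 = (2 - 4)**2 = (-2)**2 = 4)
a(45 - 1*15, s(15)) - 1*(-21886) = 4 - 1*(-21886) = 4 + 21886 = 21890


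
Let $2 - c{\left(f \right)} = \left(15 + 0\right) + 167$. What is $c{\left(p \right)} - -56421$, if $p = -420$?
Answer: $56241$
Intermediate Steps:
$c{\left(f \right)} = -180$ ($c{\left(f \right)} = 2 - \left(\left(15 + 0\right) + 167\right) = 2 - \left(15 + 167\right) = 2 - 182 = -180$)
$c{\left(p \right)} - -56421 = -180 - -56421 = -180 + 56421 = 56241$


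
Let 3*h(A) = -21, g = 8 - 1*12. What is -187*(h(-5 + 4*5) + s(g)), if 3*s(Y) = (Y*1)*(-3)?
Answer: 561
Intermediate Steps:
g = -4 (g = 8 - 12 = -4)
s(Y) = -Y (s(Y) = ((Y*1)*(-3))/3 = (Y*(-3))/3 = (-3*Y)/3 = -Y)
h(A) = -7 (h(A) = (⅓)*(-21) = -7)
-187*(h(-5 + 4*5) + s(g)) = -187*(-7 - 1*(-4)) = -187*(-7 + 4) = -187*(-3) = 561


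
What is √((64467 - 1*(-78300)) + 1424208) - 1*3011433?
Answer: -3011433 + 5*√62679 ≈ -3.0102e+6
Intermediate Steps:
√((64467 - 1*(-78300)) + 1424208) - 1*3011433 = √((64467 + 78300) + 1424208) - 3011433 = √(142767 + 1424208) - 3011433 = √1566975 - 3011433 = 5*√62679 - 3011433 = -3011433 + 5*√62679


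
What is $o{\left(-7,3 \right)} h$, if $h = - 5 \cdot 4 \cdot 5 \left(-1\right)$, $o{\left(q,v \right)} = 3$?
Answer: $300$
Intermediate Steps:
$h = 100$ ($h = \left(-5\right) 20 \left(-1\right) = \left(-100\right) \left(-1\right) = 100$)
$o{\left(-7,3 \right)} h = 3 \cdot 100 = 300$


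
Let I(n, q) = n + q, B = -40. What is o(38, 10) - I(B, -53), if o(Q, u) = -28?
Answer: 65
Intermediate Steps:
o(38, 10) - I(B, -53) = -28 - (-40 - 53) = -28 - 1*(-93) = -28 + 93 = 65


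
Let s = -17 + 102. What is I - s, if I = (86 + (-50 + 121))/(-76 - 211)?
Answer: -24552/287 ≈ -85.547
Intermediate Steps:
I = -157/287 (I = (86 + 71)/(-287) = 157*(-1/287) = -157/287 ≈ -0.54704)
s = 85
I - s = -157/287 - 1*85 = -157/287 - 85 = -24552/287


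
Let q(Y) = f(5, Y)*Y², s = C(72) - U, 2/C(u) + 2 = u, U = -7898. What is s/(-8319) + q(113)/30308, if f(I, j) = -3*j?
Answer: -1268741385763/8824628820 ≈ -143.77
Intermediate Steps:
C(u) = 2/(-2 + u)
s = 276431/35 (s = 2/(-2 + 72) - 1*(-7898) = 2/70 + 7898 = 2*(1/70) + 7898 = 1/35 + 7898 = 276431/35 ≈ 7898.0)
q(Y) = -3*Y³ (q(Y) = (-3*Y)*Y² = -3*Y³)
s/(-8319) + q(113)/30308 = (276431/35)/(-8319) - 3*113³/30308 = (276431/35)*(-1/8319) - 3*1442897*(1/30308) = -276431/291165 - 4328691*1/30308 = -276431/291165 - 4328691/30308 = -1268741385763/8824628820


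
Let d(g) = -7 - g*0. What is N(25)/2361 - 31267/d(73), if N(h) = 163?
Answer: 73822528/16527 ≈ 4466.8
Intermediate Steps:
d(g) = -7 (d(g) = -7 + 0 = -7)
N(25)/2361 - 31267/d(73) = 163/2361 - 31267/(-7) = 163*(1/2361) - 31267*(-⅐) = 163/2361 + 31267/7 = 73822528/16527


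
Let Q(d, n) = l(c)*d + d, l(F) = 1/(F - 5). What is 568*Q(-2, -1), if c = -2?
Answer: -6816/7 ≈ -973.71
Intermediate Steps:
l(F) = 1/(-5 + F)
Q(d, n) = 6*d/7 (Q(d, n) = d/(-5 - 2) + d = d/(-7) + d = -d/7 + d = 6*d/7)
568*Q(-2, -1) = 568*((6/7)*(-2)) = 568*(-12/7) = -6816/7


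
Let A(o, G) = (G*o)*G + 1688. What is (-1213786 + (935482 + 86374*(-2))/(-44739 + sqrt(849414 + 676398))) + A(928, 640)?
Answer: 252604396527876164/666684103 - 1525468*sqrt(381453)/2000052309 ≈ 3.7890e+8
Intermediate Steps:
A(o, G) = 1688 + o*G**2 (A(o, G) = o*G**2 + 1688 = 1688 + o*G**2)
(-1213786 + (935482 + 86374*(-2))/(-44739 + sqrt(849414 + 676398))) + A(928, 640) = (-1213786 + (935482 + 86374*(-2))/(-44739 + sqrt(849414 + 676398))) + (1688 + 928*640**2) = (-1213786 + (935482 - 172748)/(-44739 + sqrt(1525812))) + (1688 + 928*409600) = (-1213786 + 762734/(-44739 + 2*sqrt(381453))) + (1688 + 380108800) = (-1213786 + 762734/(-44739 + 2*sqrt(381453))) + 380110488 = 378896702 + 762734/(-44739 + 2*sqrt(381453))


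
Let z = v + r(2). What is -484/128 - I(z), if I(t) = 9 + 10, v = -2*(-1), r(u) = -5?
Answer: -729/32 ≈ -22.781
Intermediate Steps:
v = 2
z = -3 (z = 2 - 5 = -3)
I(t) = 19
-484/128 - I(z) = -484/128 - 1*19 = -484*1/128 - 19 = -121/32 - 19 = -729/32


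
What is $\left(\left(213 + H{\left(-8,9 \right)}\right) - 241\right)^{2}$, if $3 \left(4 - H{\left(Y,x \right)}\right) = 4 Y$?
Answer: $\frac{1600}{9} \approx 177.78$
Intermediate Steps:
$H{\left(Y,x \right)} = 4 - \frac{4 Y}{3}$
$\left(\left(213 + H{\left(-8,9 \right)}\right) - 241\right)^{2} = \left(\left(213 + \left(4 - - \frac{32}{3}\right)\right) - 241\right)^{2} = \left(\left(213 + \left(4 + \frac{32}{3}\right)\right) - 241\right)^{2} = \left(\left(213 + \frac{44}{3}\right) - 241\right)^{2} = \left(\frac{683}{3} - 241\right)^{2} = \left(- \frac{40}{3}\right)^{2} = \frac{1600}{9}$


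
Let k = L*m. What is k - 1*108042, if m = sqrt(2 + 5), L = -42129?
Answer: -108042 - 42129*sqrt(7) ≈ -2.1950e+5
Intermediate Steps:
m = sqrt(7) ≈ 2.6458
k = -42129*sqrt(7) ≈ -1.1146e+5
k - 1*108042 = -42129*sqrt(7) - 1*108042 = -42129*sqrt(7) - 108042 = -108042 - 42129*sqrt(7)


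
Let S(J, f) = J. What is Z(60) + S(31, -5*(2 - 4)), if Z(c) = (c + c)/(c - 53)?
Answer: 337/7 ≈ 48.143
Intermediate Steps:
Z(c) = 2*c/(-53 + c) (Z(c) = (2*c)/(-53 + c) = 2*c/(-53 + c))
Z(60) + S(31, -5*(2 - 4)) = 2*60/(-53 + 60) + 31 = 2*60/7 + 31 = 2*60*(⅐) + 31 = 120/7 + 31 = 337/7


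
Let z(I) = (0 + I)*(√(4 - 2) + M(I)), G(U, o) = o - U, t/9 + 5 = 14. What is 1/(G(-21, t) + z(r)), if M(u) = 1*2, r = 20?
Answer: 71/9682 - 5*√2/4841 ≈ 0.0058725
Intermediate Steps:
t = 81 (t = -45 + 9*14 = -45 + 126 = 81)
M(u) = 2
z(I) = I*(2 + √2) (z(I) = (0 + I)*(√(4 - 2) + 2) = I*(√2 + 2) = I*(2 + √2))
1/(G(-21, t) + z(r)) = 1/((81 - 1*(-21)) + 20*(2 + √2)) = 1/((81 + 21) + (40 + 20*√2)) = 1/(102 + (40 + 20*√2)) = 1/(142 + 20*√2)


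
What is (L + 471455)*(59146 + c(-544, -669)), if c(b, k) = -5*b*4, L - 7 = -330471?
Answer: 9873035766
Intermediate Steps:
L = -330464 (L = 7 - 330471 = -330464)
c(b, k) = -20*b
(L + 471455)*(59146 + c(-544, -669)) = (-330464 + 471455)*(59146 - 20*(-544)) = 140991*(59146 + 10880) = 140991*70026 = 9873035766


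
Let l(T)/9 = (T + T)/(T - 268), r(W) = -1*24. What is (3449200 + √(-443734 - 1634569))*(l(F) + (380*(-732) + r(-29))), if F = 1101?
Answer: -799205350336800/833 - 231707454*I*√2078303/833 ≈ -9.5943e+11 - 4.01e+8*I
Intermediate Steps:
r(W) = -24
l(T) = 18*T/(-268 + T) (l(T) = 9*((T + T)/(T - 268)) = 9*((2*T)/(-268 + T)) = 9*(2*T/(-268 + T)) = 18*T/(-268 + T))
(3449200 + √(-443734 - 1634569))*(l(F) + (380*(-732) + r(-29))) = (3449200 + √(-443734 - 1634569))*(18*1101/(-268 + 1101) + (380*(-732) - 24)) = (3449200 + √(-2078303))*(18*1101/833 + (-278160 - 24)) = (3449200 + I*√2078303)*(18*1101*(1/833) - 278184) = (3449200 + I*√2078303)*(19818/833 - 278184) = (3449200 + I*√2078303)*(-231707454/833) = -799205350336800/833 - 231707454*I*√2078303/833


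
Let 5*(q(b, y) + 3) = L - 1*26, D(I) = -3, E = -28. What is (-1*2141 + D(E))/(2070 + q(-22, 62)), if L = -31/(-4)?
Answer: -42880/41267 ≈ -1.0391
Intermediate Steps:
L = 31/4 (L = -31*(-¼) = 31/4 ≈ 7.7500)
q(b, y) = -133/20 (q(b, y) = -3 + (31/4 - 1*26)/5 = -3 + (31/4 - 26)/5 = -3 + (⅕)*(-73/4) = -3 - 73/20 = -133/20)
(-1*2141 + D(E))/(2070 + q(-22, 62)) = (-1*2141 - 3)/(2070 - 133/20) = (-2141 - 3)/(41267/20) = -2144*20/41267 = -42880/41267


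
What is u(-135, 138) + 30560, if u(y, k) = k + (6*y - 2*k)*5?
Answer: 25268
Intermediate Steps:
u(y, k) = -9*k + 30*y (u(y, k) = k + (-2*k + 6*y)*5 = k + (-10*k + 30*y) = -9*k + 30*y)
u(-135, 138) + 30560 = (-9*138 + 30*(-135)) + 30560 = (-1242 - 4050) + 30560 = -5292 + 30560 = 25268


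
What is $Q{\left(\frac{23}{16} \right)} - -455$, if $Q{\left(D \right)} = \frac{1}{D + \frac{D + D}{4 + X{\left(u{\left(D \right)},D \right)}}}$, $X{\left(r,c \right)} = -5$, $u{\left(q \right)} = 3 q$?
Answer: $\frac{10449}{23} \approx 454.3$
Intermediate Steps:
$Q{\left(D \right)} = - \frac{1}{D}$ ($Q{\left(D \right)} = \frac{1}{D + \frac{D + D}{4 - 5}} = \frac{1}{D + \frac{2 D}{-1}} = \frac{1}{D + 2 D \left(-1\right)} = \frac{1}{D - 2 D} = \frac{1}{\left(-1\right) D} = - \frac{1}{D}$)
$Q{\left(\frac{23}{16} \right)} - -455 = - \frac{1}{23 \cdot \frac{1}{16}} - -455 = - \frac{1}{23 \cdot \frac{1}{16}} + 455 = - \frac{1}{\frac{23}{16}} + 455 = \left(-1\right) \frac{16}{23} + 455 = - \frac{16}{23} + 455 = \frac{10449}{23}$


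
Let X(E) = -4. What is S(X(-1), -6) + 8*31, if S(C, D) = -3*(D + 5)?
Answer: 251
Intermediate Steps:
S(C, D) = -15 - 3*D (S(C, D) = -3*(5 + D) = -15 - 3*D)
S(X(-1), -6) + 8*31 = (-15 - 3*(-6)) + 8*31 = (-15 + 18) + 248 = 3 + 248 = 251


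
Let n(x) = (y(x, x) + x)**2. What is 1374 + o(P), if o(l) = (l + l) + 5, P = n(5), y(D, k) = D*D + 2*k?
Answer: 4579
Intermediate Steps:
y(D, k) = D**2 + 2*k
n(x) = (x**2 + 3*x)**2 (n(x) = ((x**2 + 2*x) + x)**2 = (x**2 + 3*x)**2)
P = 1600 (P = 5**2*(3 + 5)**2 = 25*8**2 = 25*64 = 1600)
o(l) = 5 + 2*l (o(l) = 2*l + 5 = 5 + 2*l)
1374 + o(P) = 1374 + (5 + 2*1600) = 1374 + (5 + 3200) = 1374 + 3205 = 4579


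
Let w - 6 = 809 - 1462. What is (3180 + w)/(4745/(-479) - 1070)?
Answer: -1213307/517275 ≈ -2.3456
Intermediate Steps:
w = -647 (w = 6 + (809 - 1462) = 6 - 653 = -647)
(3180 + w)/(4745/(-479) - 1070) = (3180 - 647)/(4745/(-479) - 1070) = 2533/(4745*(-1/479) - 1070) = 2533/(-4745/479 - 1070) = 2533/(-517275/479) = 2533*(-479/517275) = -1213307/517275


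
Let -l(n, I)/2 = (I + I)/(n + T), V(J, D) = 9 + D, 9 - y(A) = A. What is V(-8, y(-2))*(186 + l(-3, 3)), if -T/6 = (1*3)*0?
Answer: 3800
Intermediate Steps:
y(A) = 9 - A
T = 0 (T = -6*1*3*0 = -18*0 = -6*0 = 0)
l(n, I) = -4*I/n (l(n, I) = -2*(I + I)/(n + 0) = -2*2*I/n = -4*I/n)
V(-8, y(-2))*(186 + l(-3, 3)) = (9 + (9 - 1*(-2)))*(186 - 4*3/(-3)) = (9 + (9 + 2))*(186 - 4*3*(-⅓)) = (9 + 11)*(186 + 4) = 20*190 = 3800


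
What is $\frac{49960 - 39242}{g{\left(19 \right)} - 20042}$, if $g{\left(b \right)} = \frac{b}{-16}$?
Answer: $- \frac{171488}{320691} \approx -0.53475$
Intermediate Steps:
$g{\left(b \right)} = - \frac{b}{16}$ ($g{\left(b \right)} = b \left(- \frac{1}{16}\right) = - \frac{b}{16}$)
$\frac{49960 - 39242}{g{\left(19 \right)} - 20042} = \frac{49960 - 39242}{\left(- \frac{1}{16}\right) 19 - 20042} = \frac{10718}{- \frac{19}{16} - 20042} = \frac{10718}{- \frac{320691}{16}} = 10718 \left(- \frac{16}{320691}\right) = - \frac{171488}{320691}$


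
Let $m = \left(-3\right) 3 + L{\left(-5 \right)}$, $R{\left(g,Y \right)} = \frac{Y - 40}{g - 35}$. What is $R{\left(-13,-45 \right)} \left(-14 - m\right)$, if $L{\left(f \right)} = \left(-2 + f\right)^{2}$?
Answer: $- \frac{765}{8} \approx -95.625$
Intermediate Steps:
$R{\left(g,Y \right)} = \frac{-40 + Y}{-35 + g}$
$m = 40$ ($m = \left(-3\right) 3 + \left(-2 - 5\right)^{2} = -9 + \left(-7\right)^{2} = -9 + 49 = 40$)
$R{\left(-13,-45 \right)} \left(-14 - m\right) = \frac{-40 - 45}{-35 - 13} \left(-14 - 40\right) = \frac{1}{-48} \left(-85\right) \left(-14 - 40\right) = \left(- \frac{1}{48}\right) \left(-85\right) \left(-54\right) = \frac{85}{48} \left(-54\right) = - \frac{765}{8}$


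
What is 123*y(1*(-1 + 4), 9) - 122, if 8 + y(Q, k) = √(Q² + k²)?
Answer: -1106 + 369*√10 ≈ 60.880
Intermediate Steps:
y(Q, k) = -8 + √(Q² + k²)
123*y(1*(-1 + 4), 9) - 122 = 123*(-8 + √((1*(-1 + 4))² + 9²)) - 122 = 123*(-8 + √((1*3)² + 81)) - 122 = 123*(-8 + √(3² + 81)) - 122 = 123*(-8 + √(9 + 81)) - 122 = 123*(-8 + √90) - 122 = 123*(-8 + 3*√10) - 122 = (-984 + 369*√10) - 122 = -1106 + 369*√10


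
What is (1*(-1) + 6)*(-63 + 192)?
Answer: 645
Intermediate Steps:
(1*(-1) + 6)*(-63 + 192) = (-1 + 6)*129 = 5*129 = 645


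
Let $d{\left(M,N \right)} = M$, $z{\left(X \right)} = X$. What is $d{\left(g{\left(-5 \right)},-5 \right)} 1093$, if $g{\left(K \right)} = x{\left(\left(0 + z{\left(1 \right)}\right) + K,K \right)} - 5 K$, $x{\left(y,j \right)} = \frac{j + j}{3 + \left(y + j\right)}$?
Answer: $\frac{87440}{3} \approx 29147.0$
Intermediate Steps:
$x{\left(y,j \right)} = \frac{2 j}{3 + j + y}$ ($x{\left(y,j \right)} = \frac{2 j}{3 + \left(j + y\right)} = \frac{2 j}{3 + j + y}$)
$g{\left(K \right)} = - 5 K + \frac{2 K}{4 + 2 K}$ ($g{\left(K \right)} = \frac{2 K}{3 + K + \left(\left(0 + 1\right) + K\right)} - 5 K = \frac{2 K}{3 + K + \left(1 + K\right)} - 5 K = \frac{2 K}{4 + 2 K} - 5 K = - 5 K + \frac{2 K}{4 + 2 K}$)
$d{\left(g{\left(-5 \right)},-5 \right)} 1093 = - \frac{5 \left(-9 - -25\right)}{2 - 5} \cdot 1093 = - \frac{5 \left(-9 + 25\right)}{-3} \cdot 1093 = \left(-5\right) \left(- \frac{1}{3}\right) 16 \cdot 1093 = \frac{80}{3} \cdot 1093 = \frac{87440}{3}$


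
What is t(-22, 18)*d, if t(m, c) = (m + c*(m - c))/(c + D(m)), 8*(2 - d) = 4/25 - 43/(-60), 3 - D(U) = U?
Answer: -1683227/51600 ≈ -32.621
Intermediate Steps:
D(U) = 3 - U
d = 4537/2400 (d = 2 - (4/25 - 43/(-60))/8 = 2 - (4*(1/25) - 43*(-1/60))/8 = 2 - (4/25 + 43/60)/8 = 2 - ⅛*263/300 = 2 - 263/2400 = 4537/2400 ≈ 1.8904)
t(m, c) = (m + c*(m - c))/(3 + c - m) (t(m, c) = (m + c*(m - c))/(c + (3 - m)) = (m + c*(m - c))/(3 + c - m))
t(-22, 18)*d = ((-22 - 1*18² + 18*(-22))/(3 + 18 - 1*(-22)))*(4537/2400) = ((-22 - 1*324 - 396)/(3 + 18 + 22))*(4537/2400) = ((-22 - 324 - 396)/43)*(4537/2400) = ((1/43)*(-742))*(4537/2400) = -742/43*4537/2400 = -1683227/51600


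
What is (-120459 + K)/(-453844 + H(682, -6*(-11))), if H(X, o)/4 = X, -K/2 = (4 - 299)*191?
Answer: 7769/451116 ≈ 0.017222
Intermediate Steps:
K = 112690 (K = -2*(4 - 299)*191 = -(-590)*191 = -2*(-56345) = 112690)
H(X, o) = 4*X
(-120459 + K)/(-453844 + H(682, -6*(-11))) = (-120459 + 112690)/(-453844 + 4*682) = -7769/(-453844 + 2728) = -7769/(-451116) = -7769*(-1/451116) = 7769/451116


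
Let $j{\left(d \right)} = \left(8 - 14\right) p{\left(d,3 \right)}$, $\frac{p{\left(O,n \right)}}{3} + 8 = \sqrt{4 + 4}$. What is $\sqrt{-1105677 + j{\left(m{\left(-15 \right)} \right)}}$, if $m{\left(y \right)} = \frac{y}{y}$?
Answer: $3 \sqrt{-122837 - 4 \sqrt{2}} \approx 1051.5 i$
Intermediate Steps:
$m{\left(y \right)} = 1$
$p{\left(O,n \right)} = -24 + 6 \sqrt{2}$ ($p{\left(O,n \right)} = -24 + 3 \sqrt{4 + 4} = -24 + 3 \sqrt{8} = -24 + 3 \cdot 2 \sqrt{2} = -24 + 6 \sqrt{2}$)
$j{\left(d \right)} = 144 - 36 \sqrt{2}$ ($j{\left(d \right)} = \left(8 - 14\right) \left(-24 + 6 \sqrt{2}\right) = - 6 \left(-24 + 6 \sqrt{2}\right) = 144 - 36 \sqrt{2}$)
$\sqrt{-1105677 + j{\left(m{\left(-15 \right)} \right)}} = \sqrt{-1105677 + \left(144 - 36 \sqrt{2}\right)} = \sqrt{-1105533 - 36 \sqrt{2}}$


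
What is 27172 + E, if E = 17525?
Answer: 44697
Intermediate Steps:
27172 + E = 27172 + 17525 = 44697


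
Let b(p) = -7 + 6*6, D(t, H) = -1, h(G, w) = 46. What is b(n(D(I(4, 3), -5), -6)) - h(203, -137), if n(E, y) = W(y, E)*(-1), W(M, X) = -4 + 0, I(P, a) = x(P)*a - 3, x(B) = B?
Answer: -17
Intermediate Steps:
I(P, a) = -3 + P*a (I(P, a) = P*a - 3 = -3 + P*a)
W(M, X) = -4
n(E, y) = 4 (n(E, y) = -4*(-1) = 4)
b(p) = 29 (b(p) = -7 + 36 = 29)
b(n(D(I(4, 3), -5), -6)) - h(203, -137) = 29 - 1*46 = 29 - 46 = -17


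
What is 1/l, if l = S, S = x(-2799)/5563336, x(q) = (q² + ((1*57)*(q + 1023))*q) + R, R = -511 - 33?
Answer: 5563336/291182225 ≈ 0.019106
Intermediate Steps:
R = -544
x(q) = -544 + q² + q*(58311 + 57*q) (x(q) = (q² + ((1*57)*(q + 1023))*q) - 544 = (q² + (57*(1023 + q))*q) - 544 = (q² + (58311 + 57*q)*q) - 544 = (q² + q*(58311 + 57*q)) - 544 = -544 + q² + q*(58311 + 57*q))
S = 291182225/5563336 (S = (-544 + 58*(-2799)² + 58311*(-2799))/5563336 = (-544 + 58*7834401 - 163212489)*(1/5563336) = (-544 + 454395258 - 163212489)*(1/5563336) = 291182225*(1/5563336) = 291182225/5563336 ≈ 52.339)
l = 291182225/5563336 ≈ 52.339
1/l = 1/(291182225/5563336) = 5563336/291182225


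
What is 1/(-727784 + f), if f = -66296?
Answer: -1/794080 ≈ -1.2593e-6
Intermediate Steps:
1/(-727784 + f) = 1/(-727784 - 66296) = 1/(-794080) = -1/794080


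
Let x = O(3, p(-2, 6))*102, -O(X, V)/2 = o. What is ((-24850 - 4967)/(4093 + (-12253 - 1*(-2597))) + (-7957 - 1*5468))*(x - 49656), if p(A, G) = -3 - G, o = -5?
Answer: 3630845583288/5563 ≈ 6.5268e+8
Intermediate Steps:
O(X, V) = 10 (O(X, V) = -2*(-5) = 10)
x = 1020 (x = 10*102 = 1020)
((-24850 - 4967)/(4093 + (-12253 - 1*(-2597))) + (-7957 - 1*5468))*(x - 49656) = ((-24850 - 4967)/(4093 + (-12253 - 1*(-2597))) + (-7957 - 1*5468))*(1020 - 49656) = (-29817/(4093 + (-12253 + 2597)) + (-7957 - 5468))*(-48636) = (-29817/(4093 - 9656) - 13425)*(-48636) = (-29817/(-5563) - 13425)*(-48636) = (-29817*(-1/5563) - 13425)*(-48636) = (29817/5563 - 13425)*(-48636) = -74653458/5563*(-48636) = 3630845583288/5563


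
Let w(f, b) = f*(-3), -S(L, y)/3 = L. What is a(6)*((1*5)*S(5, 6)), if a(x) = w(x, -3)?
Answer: 1350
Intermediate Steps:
S(L, y) = -3*L
w(f, b) = -3*f
a(x) = -3*x
a(6)*((1*5)*S(5, 6)) = (-3*6)*((1*5)*(-3*5)) = -90*(-15) = -18*(-75) = 1350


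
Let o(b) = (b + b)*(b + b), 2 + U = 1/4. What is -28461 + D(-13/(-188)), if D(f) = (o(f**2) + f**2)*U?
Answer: -35553444493811/1249198336 ≈ -28461.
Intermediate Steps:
U = -7/4 (U = -2 + 1/4 = -7/4 ≈ -1.7500)
o(b) = 4*b**2 (o(b) = (2*b)*(2*b) = 4*b**2)
D(f) = -7*f**4 - 7*f**2/4 (D(f) = (4*(f**2)**2 + f**2)*(-7/4) = (4*f**4 + f**2)*(-7/4) = (f**2 + 4*f**4)*(-7/4) = -7*f**4 - 7*f**2/4)
-28461 + D(-13/(-188)) = -28461 - 7*(-13/(-188))**2*(1/4 + (-13/(-188))**2) = -28461 - 7*(-13*(-1/188))**2*(1/4 + (-13*(-1/188))**2) = -28461 - 7*(13/188)**2*(1/4 + (13/188)**2) = -28461 - 7*169/35344*(1/4 + 169/35344) = -28461 - 7*169/35344*9005/35344 = -28461 - 10652915/1249198336 = -35553444493811/1249198336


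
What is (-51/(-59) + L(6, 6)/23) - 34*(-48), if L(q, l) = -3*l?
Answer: 2214735/1357 ≈ 1632.1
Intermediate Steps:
(-51/(-59) + L(6, 6)/23) - 34*(-48) = (-51/(-59) - 3*6/23) - 34*(-48) = (-51*(-1/59) - 18*1/23) + 1632 = (51/59 - 18/23) + 1632 = 111/1357 + 1632 = 2214735/1357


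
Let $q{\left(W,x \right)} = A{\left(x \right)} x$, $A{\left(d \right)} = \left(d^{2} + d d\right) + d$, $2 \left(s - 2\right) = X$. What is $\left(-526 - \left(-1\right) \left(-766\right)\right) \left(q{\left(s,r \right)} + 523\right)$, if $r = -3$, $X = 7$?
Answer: $-617576$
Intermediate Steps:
$s = \frac{11}{2}$ ($s = 2 + \frac{1}{2} \cdot 7 = 2 + \frac{7}{2} = \frac{11}{2} \approx 5.5$)
$A{\left(d \right)} = d + 2 d^{2}$ ($A{\left(d \right)} = \left(d^{2} + d^{2}\right) + d = 2 d^{2} + d = d + 2 d^{2}$)
$q{\left(W,x \right)} = x^{2} \left(1 + 2 x\right)$ ($q{\left(W,x \right)} = x \left(1 + 2 x\right) x = x^{2} \left(1 + 2 x\right)$)
$\left(-526 - \left(-1\right) \left(-766\right)\right) \left(q{\left(s,r \right)} + 523\right) = \left(-526 - \left(-1\right) \left(-766\right)\right) \left(\left(-3\right)^{2} \left(1 + 2 \left(-3\right)\right) + 523\right) = \left(-526 - 766\right) \left(9 \left(1 - 6\right) + 523\right) = \left(-526 - 766\right) \left(9 \left(-5\right) + 523\right) = - 1292 \left(-45 + 523\right) = \left(-1292\right) 478 = -617576$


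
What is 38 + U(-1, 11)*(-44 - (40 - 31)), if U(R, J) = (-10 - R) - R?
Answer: 462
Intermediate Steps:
U(R, J) = -10 - 2*R
38 + U(-1, 11)*(-44 - (40 - 31)) = 38 + (-10 - 2*(-1))*(-44 - (40 - 31)) = 38 + (-10 + 2)*(-44 - 1*9) = 38 - 8*(-44 - 9) = 38 - 8*(-53) = 38 + 424 = 462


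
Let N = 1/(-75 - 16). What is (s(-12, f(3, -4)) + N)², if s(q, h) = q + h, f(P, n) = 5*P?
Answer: 73984/8281 ≈ 8.9342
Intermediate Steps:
s(q, h) = h + q
N = -1/91 (N = 1/(-91) = -1/91 ≈ -0.010989)
(s(-12, f(3, -4)) + N)² = ((5*3 - 12) - 1/91)² = ((15 - 12) - 1/91)² = (3 - 1/91)² = (272/91)² = 73984/8281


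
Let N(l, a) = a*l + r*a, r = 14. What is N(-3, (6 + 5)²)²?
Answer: 1771561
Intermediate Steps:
N(l, a) = 14*a + a*l (N(l, a) = a*l + 14*a = 14*a + a*l)
N(-3, (6 + 5)²)² = ((6 + 5)²*(14 - 3))² = (11²*11)² = (121*11)² = 1331² = 1771561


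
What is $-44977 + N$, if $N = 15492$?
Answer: $-29485$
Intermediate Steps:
$-44977 + N = -44977 + 15492 = -29485$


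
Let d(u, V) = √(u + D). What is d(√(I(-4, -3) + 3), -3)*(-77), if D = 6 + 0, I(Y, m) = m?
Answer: -77*√6 ≈ -188.61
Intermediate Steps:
D = 6
d(u, V) = √(6 + u) (d(u, V) = √(u + 6) = √(6 + u))
d(√(I(-4, -3) + 3), -3)*(-77) = √(6 + √(-3 + 3))*(-77) = √(6 + √0)*(-77) = √(6 + 0)*(-77) = √6*(-77) = -77*√6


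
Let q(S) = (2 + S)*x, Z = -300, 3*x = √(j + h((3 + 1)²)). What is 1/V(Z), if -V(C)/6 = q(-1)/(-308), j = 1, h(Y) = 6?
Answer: 22*√7 ≈ 58.207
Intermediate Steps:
x = √7/3 (x = √(1 + 6)/3 = √7/3 ≈ 0.88192)
q(S) = √7*(2 + S)/3 (q(S) = (2 + S)*(√7/3) = √7*(2 + S)/3)
V(C) = √7/154 (V(C) = -6*√7*(2 - 1)/3/(-308) = -6*(⅓)*√7*1*(-1)/308 = -6*√7/3*(-1)/308 = -(-1)*√7/154 = √7/154)
1/V(Z) = 1/(√7/154) = 22*√7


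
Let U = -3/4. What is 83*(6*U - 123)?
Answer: -21165/2 ≈ -10583.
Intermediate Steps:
U = -¾ (U = -3*¼ = -¾ ≈ -0.75000)
83*(6*U - 123) = 83*(6*(-¾) - 123) = 83*(-9/2 - 123) = 83*(-255/2) = -21165/2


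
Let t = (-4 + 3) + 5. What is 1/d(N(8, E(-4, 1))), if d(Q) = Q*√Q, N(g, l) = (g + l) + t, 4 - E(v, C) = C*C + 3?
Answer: √3/72 ≈ 0.024056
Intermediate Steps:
t = 4 (t = -1 + 5 = 4)
E(v, C) = 1 - C² (E(v, C) = 4 - (C*C + 3) = 4 - (C² + 3) = 4 - (3 + C²) = 4 + (-3 - C²) = 1 - C²)
N(g, l) = 4 + g + l (N(g, l) = (g + l) + 4 = 4 + g + l)
d(Q) = Q^(3/2)
1/d(N(8, E(-4, 1))) = 1/((4 + 8 + (1 - 1*1²))^(3/2)) = 1/((4 + 8 + (1 - 1*1))^(3/2)) = 1/((4 + 8 + (1 - 1))^(3/2)) = 1/((4 + 8 + 0)^(3/2)) = 1/(12^(3/2)) = 1/(24*√3) = √3/72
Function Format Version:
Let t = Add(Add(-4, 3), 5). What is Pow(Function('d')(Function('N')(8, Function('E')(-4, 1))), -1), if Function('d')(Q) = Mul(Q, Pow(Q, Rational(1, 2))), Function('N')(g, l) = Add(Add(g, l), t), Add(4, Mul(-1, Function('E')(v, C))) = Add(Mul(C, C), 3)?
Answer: Mul(Rational(1, 72), Pow(3, Rational(1, 2))) ≈ 0.024056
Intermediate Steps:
t = 4 (t = Add(-1, 5) = 4)
Function('E')(v, C) = Add(1, Mul(-1, Pow(C, 2))) (Function('E')(v, C) = Add(4, Mul(-1, Add(Mul(C, C), 3))) = Add(4, Mul(-1, Add(Pow(C, 2), 3))) = Add(4, Mul(-1, Add(3, Pow(C, 2)))) = Add(4, Add(-3, Mul(-1, Pow(C, 2)))) = Add(1, Mul(-1, Pow(C, 2))))
Function('N')(g, l) = Add(4, g, l) (Function('N')(g, l) = Add(Add(g, l), 4) = Add(4, g, l))
Function('d')(Q) = Pow(Q, Rational(3, 2))
Pow(Function('d')(Function('N')(8, Function('E')(-4, 1))), -1) = Pow(Pow(Add(4, 8, Add(1, Mul(-1, Pow(1, 2)))), Rational(3, 2)), -1) = Pow(Pow(Add(4, 8, Add(1, Mul(-1, 1))), Rational(3, 2)), -1) = Pow(Pow(Add(4, 8, Add(1, -1)), Rational(3, 2)), -1) = Pow(Pow(Add(4, 8, 0), Rational(3, 2)), -1) = Pow(Pow(12, Rational(3, 2)), -1) = Pow(Mul(24, Pow(3, Rational(1, 2))), -1) = Mul(Rational(1, 72), Pow(3, Rational(1, 2)))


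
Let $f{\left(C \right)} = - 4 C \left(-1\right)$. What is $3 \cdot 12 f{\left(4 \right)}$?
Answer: $576$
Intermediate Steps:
$f{\left(C \right)} = 4 C$
$3 \cdot 12 f{\left(4 \right)} = 3 \cdot 12 \cdot 4 \cdot 4 = 36 \cdot 16 = 576$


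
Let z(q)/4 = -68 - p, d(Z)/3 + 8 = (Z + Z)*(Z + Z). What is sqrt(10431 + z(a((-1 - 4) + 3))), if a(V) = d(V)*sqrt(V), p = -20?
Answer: sqrt(10239) ≈ 101.19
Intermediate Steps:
d(Z) = -24 + 12*Z**2 (d(Z) = -24 + 3*((Z + Z)*(Z + Z)) = -24 + 3*((2*Z)*(2*Z)) = -24 + 3*(4*Z**2) = -24 + 12*Z**2)
a(V) = sqrt(V)*(-24 + 12*V**2) (a(V) = (-24 + 12*V**2)*sqrt(V) = sqrt(V)*(-24 + 12*V**2))
z(q) = -192 (z(q) = 4*(-68 - 1*(-20)) = 4*(-68 + 20) = 4*(-48) = -192)
sqrt(10431 + z(a((-1 - 4) + 3))) = sqrt(10431 - 192) = sqrt(10239)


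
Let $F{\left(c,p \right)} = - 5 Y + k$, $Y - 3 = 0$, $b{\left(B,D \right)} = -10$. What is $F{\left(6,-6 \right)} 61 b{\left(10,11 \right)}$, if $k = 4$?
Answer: $6710$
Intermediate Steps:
$Y = 3$ ($Y = 3 + 0 = 3$)
$F{\left(c,p \right)} = -11$ ($F{\left(c,p \right)} = \left(-5\right) 3 + 4 = -15 + 4 = -11$)
$F{\left(6,-6 \right)} 61 b{\left(10,11 \right)} = \left(-11\right) 61 \left(-10\right) = \left(-671\right) \left(-10\right) = 6710$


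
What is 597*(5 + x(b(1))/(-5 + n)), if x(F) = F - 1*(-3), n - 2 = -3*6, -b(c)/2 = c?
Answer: 20696/7 ≈ 2956.6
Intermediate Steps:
b(c) = -2*c
n = -16 (n = 2 - 3*6 = 2 - 18 = -16)
x(F) = 3 + F (x(F) = F + 3 = 3 + F)
597*(5 + x(b(1))/(-5 + n)) = 597*(5 + (3 - 2*1)/(-5 - 16)) = 597*(5 + (3 - 2)/(-21)) = 597*(5 + 1*(-1/21)) = 597*(5 - 1/21) = 597*(104/21) = 20696/7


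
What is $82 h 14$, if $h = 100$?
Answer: $114800$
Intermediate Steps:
$82 h 14 = 82 \cdot 100 \cdot 14 = 8200 \cdot 14 = 114800$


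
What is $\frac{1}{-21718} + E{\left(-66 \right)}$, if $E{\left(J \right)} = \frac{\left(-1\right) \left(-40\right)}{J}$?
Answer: $- \frac{434393}{716694} \approx -0.60611$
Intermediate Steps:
$E{\left(J \right)} = \frac{40}{J}$
$\frac{1}{-21718} + E{\left(-66 \right)} = \frac{1}{-21718} + \frac{40}{-66} = - \frac{1}{21718} + 40 \left(- \frac{1}{66}\right) = - \frac{1}{21718} - \frac{20}{33} = - \frac{434393}{716694}$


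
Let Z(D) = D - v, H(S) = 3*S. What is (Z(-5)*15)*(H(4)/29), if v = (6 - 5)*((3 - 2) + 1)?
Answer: -1260/29 ≈ -43.448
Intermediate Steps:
v = 2 (v = 1*(1 + 1) = 1*2 = 2)
Z(D) = -2 + D (Z(D) = D - 1*2 = D - 2 = -2 + D)
(Z(-5)*15)*(H(4)/29) = ((-2 - 5)*15)*((3*4)/29) = (-7*15)*(12*(1/29)) = -105*12/29 = -1260/29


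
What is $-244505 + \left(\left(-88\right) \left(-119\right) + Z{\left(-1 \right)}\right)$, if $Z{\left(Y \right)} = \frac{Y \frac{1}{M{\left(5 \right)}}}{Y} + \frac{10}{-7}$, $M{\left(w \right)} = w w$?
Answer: $- \frac{40956018}{175} \approx -2.3403 \cdot 10^{5}$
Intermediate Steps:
$M{\left(w \right)} = w^{2}$
$Z{\left(Y \right)} = - \frac{243}{175}$ ($Z{\left(Y \right)} = \frac{Y \frac{1}{5^{2}}}{Y} + \frac{10}{-7} = \frac{Y \frac{1}{25}}{Y} + 10 \left(- \frac{1}{7}\right) = \frac{Y \frac{1}{25}}{Y} - \frac{10}{7} = \frac{\frac{1}{25} Y}{Y} - \frac{10}{7} = \frac{1}{25} - \frac{10}{7} = - \frac{243}{175}$)
$-244505 + \left(\left(-88\right) \left(-119\right) + Z{\left(-1 \right)}\right) = -244505 - - \frac{1832357}{175} = -244505 + \left(10472 - \frac{243}{175}\right) = -244505 + \frac{1832357}{175} = - \frac{40956018}{175}$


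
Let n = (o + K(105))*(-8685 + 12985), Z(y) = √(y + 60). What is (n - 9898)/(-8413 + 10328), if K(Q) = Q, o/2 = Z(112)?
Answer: 441602/1915 + 3440*√43/383 ≈ 289.50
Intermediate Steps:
Z(y) = √(60 + y)
o = 4*√43 (o = 2*√(60 + 112) = 2*√172 = 2*(2*√43) = 4*√43 ≈ 26.230)
n = 451500 + 17200*√43 (n = (4*√43 + 105)*(-8685 + 12985) = (105 + 4*√43)*4300 = 451500 + 17200*√43 ≈ 5.6429e+5)
(n - 9898)/(-8413 + 10328) = ((451500 + 17200*√43) - 9898)/(-8413 + 10328) = (441602 + 17200*√43)/1915 = (441602 + 17200*√43)*(1/1915) = 441602/1915 + 3440*√43/383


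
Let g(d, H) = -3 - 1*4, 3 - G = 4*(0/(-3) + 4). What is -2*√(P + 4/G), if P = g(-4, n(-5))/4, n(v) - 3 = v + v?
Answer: -I*√1391/13 ≈ -2.8689*I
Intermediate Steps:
n(v) = 3 + 2*v (n(v) = 3 + (v + v) = 3 + 2*v)
G = -13 (G = 3 - 4*(0/(-3) + 4) = 3 - 4*(0*(-⅓) + 4) = 3 - 4*(0 + 4) = 3 - 4*4 = 3 - 1*16 = 3 - 16 = -13)
g(d, H) = -7 (g(d, H) = -3 - 4 = -7)
P = -7/4 ≈ -1.7500
-2*√(P + 4/G) = -2*√(-7/4 + 4/(-13)) = -2*√(-7/4 + 4*(-1/13)) = -2*√(-7/4 - 4/13) = -I*√1391/13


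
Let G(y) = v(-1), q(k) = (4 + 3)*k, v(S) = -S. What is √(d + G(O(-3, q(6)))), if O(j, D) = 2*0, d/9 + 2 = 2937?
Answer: 4*√1651 ≈ 162.53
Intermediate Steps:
q(k) = 7*k
d = 26415 (d = -18 + 9*2937 = -18 + 26433 = 26415)
O(j, D) = 0
G(y) = 1 (G(y) = -1*(-1) = 1)
√(d + G(O(-3, q(6)))) = √(26415 + 1) = √26416 = 4*√1651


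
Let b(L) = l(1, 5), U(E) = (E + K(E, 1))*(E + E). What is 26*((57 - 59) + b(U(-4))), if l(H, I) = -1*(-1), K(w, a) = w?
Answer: -26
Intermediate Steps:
U(E) = 4*E² (U(E) = (E + E)*(E + E) = (2*E)*(2*E) = 4*E²)
l(H, I) = 1
b(L) = 1
26*((57 - 59) + b(U(-4))) = 26*((57 - 59) + 1) = 26*(-2 + 1) = 26*(-1) = -26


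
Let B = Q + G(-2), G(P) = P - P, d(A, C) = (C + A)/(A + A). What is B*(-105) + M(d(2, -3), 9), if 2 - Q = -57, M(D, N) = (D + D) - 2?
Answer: -12395/2 ≈ -6197.5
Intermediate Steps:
d(A, C) = (A + C)/(2*A) (d(A, C) = (A + C)/((2*A)) = (A + C)*(1/(2*A)) = (A + C)/(2*A))
M(D, N) = -2 + 2*D (M(D, N) = 2*D - 2 = -2 + 2*D)
G(P) = 0
Q = 59 (Q = 2 - 1*(-57) = 2 + 57 = 59)
B = 59 (B = 59 + 0 = 59)
B*(-105) + M(d(2, -3), 9) = 59*(-105) + (-2 + 2*((½)*(2 - 3)/2)) = -6195 + (-2 + 2*((½)*(½)*(-1))) = -6195 + (-2 + 2*(-¼)) = -6195 + (-2 - ½) = -6195 - 5/2 = -12395/2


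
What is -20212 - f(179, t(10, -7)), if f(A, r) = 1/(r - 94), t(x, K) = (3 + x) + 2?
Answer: -1596747/79 ≈ -20212.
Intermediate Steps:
t(x, K) = 5 + x
f(A, r) = 1/(-94 + r)
-20212 - f(179, t(10, -7)) = -20212 - 1/(-94 + (5 + 10)) = -20212 - 1/(-94 + 15) = -20212 - 1/(-79) = -20212 - 1*(-1/79) = -20212 + 1/79 = -1596747/79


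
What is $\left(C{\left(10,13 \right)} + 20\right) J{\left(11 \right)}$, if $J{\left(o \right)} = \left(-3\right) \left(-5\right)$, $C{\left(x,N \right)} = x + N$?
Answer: $645$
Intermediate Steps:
$C{\left(x,N \right)} = N + x$
$J{\left(o \right)} = 15$
$\left(C{\left(10,13 \right)} + 20\right) J{\left(11 \right)} = \left(\left(13 + 10\right) + 20\right) 15 = \left(23 + 20\right) 15 = 43 \cdot 15 = 645$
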